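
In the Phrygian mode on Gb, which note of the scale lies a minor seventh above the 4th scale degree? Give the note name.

The scale is Gb Abb Bbb Cb Db Ebb Fb.
The 4th scale degree is Cb; a minor seventh above that is Bbb — scale degree 3.

Bbb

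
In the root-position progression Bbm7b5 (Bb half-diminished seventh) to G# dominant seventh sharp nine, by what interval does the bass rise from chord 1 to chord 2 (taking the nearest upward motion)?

The roots are Bb and G#.
6 letter names make it a sixth; at 10 semitones (a half step wider than major) the quality is augmented.

augmented sixth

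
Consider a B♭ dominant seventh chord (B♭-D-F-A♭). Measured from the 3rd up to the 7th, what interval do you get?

diminished fifth

3rd = D; 7th = A♭.
From D to A♭: 6 semitones over a fifth = diminished.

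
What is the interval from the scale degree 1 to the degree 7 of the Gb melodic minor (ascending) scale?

major seventh

Gb melodic minor: Gb Ab Bbb Cb Db Eb F.
Scale degree 1 = Gb; scale degree 7 = F.
Gb up to F spans 7 letter names and 11 semitones — a major seventh.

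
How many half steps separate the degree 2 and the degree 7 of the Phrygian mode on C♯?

9

The scale is C♯ D E F♯ G♯ A B.
D up to B is a major sixth — 9 semitones.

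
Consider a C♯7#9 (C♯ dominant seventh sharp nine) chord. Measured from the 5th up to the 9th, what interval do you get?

Spelling the chord: C♯–E♯–G♯–B–D𝄪.
That puts G♯ below D𝄪.
G♯ up to D𝄪 is 8 semitones, a half step wider than a perfect fifth, so the interval is augmented.

augmented fifth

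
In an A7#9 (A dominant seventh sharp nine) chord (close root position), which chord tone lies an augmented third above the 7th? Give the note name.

B#

Spelling the chord: A, C#, E, G, B#.
The 7th is G. An augmented third above G is B#.
B# is the chord's 9th.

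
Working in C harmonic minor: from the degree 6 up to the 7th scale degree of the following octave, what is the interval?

Spelling C harmonic minor: C D Eb F G Ab B.
Degree 6 = Ab; scale degree 7 (up an octave) = B.
Ab up to B is 15 semitones, a half step wider than a major ninth, so the interval is augmented.

augmented ninth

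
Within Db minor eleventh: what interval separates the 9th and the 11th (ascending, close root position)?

minor third

The chord tones of Dbm11 are Db-Fb-Ab-Cb-Eb-Gb.
That puts Eb below Gb.
Eb up to Gb is 3 semitones, a half step narrower than a major third, so the interval is minor.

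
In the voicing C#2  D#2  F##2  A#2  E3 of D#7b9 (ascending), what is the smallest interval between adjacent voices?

major 2nd

Adjacent intervals: C#2→D#2 = major second; D#2→F##2 = major third; F##2→A#2 = minor third; A#2→E3 = diminished fifth.
The smallest is C#2 to D#2, a major second (2 semitones).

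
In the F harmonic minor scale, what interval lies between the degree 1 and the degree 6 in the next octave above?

minor thirteenth

Spelling the F harmonic minor scale: F G Ab Bb C Db E.
So we need the interval from F up to Db.
From F to Db: 20 semitones over a thirteenth = minor.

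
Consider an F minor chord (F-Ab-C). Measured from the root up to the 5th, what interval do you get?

perfect fifth

The root is F and the 5th is C.
F up to C spans 5 letter names and 7 semitones — a perfect fifth.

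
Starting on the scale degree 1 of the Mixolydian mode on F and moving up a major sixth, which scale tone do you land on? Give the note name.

D

The scale is F G A Bb C D Eb.
The scale degree 1 is F; a major sixth above that is D — scale degree 6.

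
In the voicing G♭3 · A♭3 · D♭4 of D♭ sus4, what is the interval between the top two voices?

Those voices are A♭3 and D♭4.
From A♭ to D♭ is 5 semitones, exactly the perfect fourth.

perfect 4th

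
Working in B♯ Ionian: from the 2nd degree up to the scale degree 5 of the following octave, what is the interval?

B♯ major: B♯ C𝄪 D𝄪 E♯ F𝄪 G𝄪 A𝄪.
2nd degree = C𝄪; 5th scale degree (up an octave) = F𝄪.
From C𝄪 to F𝄪 is 17 semitones, exactly the perfect eleventh.

perfect eleventh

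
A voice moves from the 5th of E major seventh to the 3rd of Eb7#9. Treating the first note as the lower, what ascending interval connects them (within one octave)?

The 5th of E major seventh is B; the 3rd of Eb7#9 is G.
B up to G is 8 semitones, a half step narrower than a major sixth, so the interval is minor.

m6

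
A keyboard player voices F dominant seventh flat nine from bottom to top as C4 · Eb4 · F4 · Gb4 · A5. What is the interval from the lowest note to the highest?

major thirteenth

The outer voices are C4 and A5.
Counting 13 letters and 21 half steps from C gives a major thirteenth.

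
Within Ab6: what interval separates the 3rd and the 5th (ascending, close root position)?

Ab6 (Ab major sixth) is spelled Ab-C-Eb-F.
The 3rd is C and the 5th is Eb.
From C to Eb: 3 semitones over a third = minor.

minor third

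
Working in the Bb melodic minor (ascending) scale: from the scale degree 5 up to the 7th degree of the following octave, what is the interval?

Spelling the Bb melodic minor (ascending) scale: Bb C Db Eb F G A.
The scale degree 5 is F and the scale degree 7 (up an octave) is A.
Counting 10 letters and 16 half steps from F gives a major tenth.

major 10th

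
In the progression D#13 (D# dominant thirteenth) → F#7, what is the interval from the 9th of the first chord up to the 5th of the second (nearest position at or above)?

m6

D#13 (D# dominant thirteenth) has E# as its 9th, and F#7 has C# as its 5th.
From E# to C#: 8 semitones over a sixth = minor.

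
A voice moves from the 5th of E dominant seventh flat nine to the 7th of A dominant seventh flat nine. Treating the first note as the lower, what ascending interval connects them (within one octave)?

m6

E dominant seventh flat nine has B as its 5th, and A dominant seventh flat nine has G as its 7th.
6 letter names make it a sixth; at 8 semitones (a half step narrower than major) the quality is minor.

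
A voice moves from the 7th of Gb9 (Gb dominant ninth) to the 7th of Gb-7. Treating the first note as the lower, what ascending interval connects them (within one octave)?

perfect unison

Gb9 (Gb dominant ninth) has Fb as its 7th, and Gb-7 has Fb as its 7th.
Fb up to Fb spans 1 letter names and 0 semitones — a perfect unison.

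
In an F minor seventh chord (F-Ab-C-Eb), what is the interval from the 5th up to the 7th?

m3

The 5th is C and the 7th is Eb.
3 letter names make it a third; at 3 semitones (a half step narrower than major) the quality is minor.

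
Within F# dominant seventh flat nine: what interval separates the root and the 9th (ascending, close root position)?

minor ninth

F#7b9: F#–A#–C#–E–G.
Root = F#; 9th = G.
F# up to G is 13 semitones, a half step narrower than a major ninth, so the interval is minor.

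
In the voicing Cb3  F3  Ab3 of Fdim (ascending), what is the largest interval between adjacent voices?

Adjacent intervals: Cb3→F3 = augmented fourth; F3→Ab3 = minor third.
The largest is Cb3 to F3, an augmented fourth (6 semitones).

A4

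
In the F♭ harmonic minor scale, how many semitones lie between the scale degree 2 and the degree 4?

The scale is F♭ G♭ A𝄫 B𝄫 C♭ D𝄫 E♭.
G♭ up to B𝄫 is a minor third — 3 semitones.

3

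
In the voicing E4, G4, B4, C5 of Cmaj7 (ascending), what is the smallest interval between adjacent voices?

minor second

Adjacent intervals: E4→G4 = minor third; G4→B4 = major third; B4→C5 = minor second.
The smallest is B4 to C5, a minor second (1 semitone).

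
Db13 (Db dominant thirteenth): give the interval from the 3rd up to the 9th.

minor seventh

Db13 is spelled Db, F, Ab, Cb, Eb, Bb.
That puts F below Eb.
7 letter names make it a seventh; at 10 semitones (a half step narrower than major) the quality is minor.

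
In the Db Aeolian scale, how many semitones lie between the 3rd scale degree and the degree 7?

The scale is Db Eb Fb Gb Ab Bbb Cb.
Fb up to Cb is a perfect fifth — 7 semitones.

7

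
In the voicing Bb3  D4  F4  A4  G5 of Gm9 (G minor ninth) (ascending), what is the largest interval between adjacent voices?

minor seventh

Adjacent intervals: Bb3→D4 = major third; D4→F4 = minor third; F4→A4 = major third; A4→G5 = minor seventh.
The largest is A4 to G5, a minor seventh (10 semitones).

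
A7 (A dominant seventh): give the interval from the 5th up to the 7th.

The chord tones of A7 are A-C#-E-G.
The 5th is E and the 7th is G.
E up to G is 3 semitones, a half step narrower than a major third, so the interval is minor.

minor third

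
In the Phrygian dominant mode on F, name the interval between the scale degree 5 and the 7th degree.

The scale runs F Gb A Bb C Db Eb.
The scale degree 5 is C and the degree 7 is Eb.
3 letter names make it a third; at 3 semitones (a half step narrower than major) the quality is minor.

minor third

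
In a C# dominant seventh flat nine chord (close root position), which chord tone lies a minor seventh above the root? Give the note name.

Spelling the chord: C#–E#–G#–B–D.
The root is C#. A minor seventh above C# is B.
B is the chord's 7th.

B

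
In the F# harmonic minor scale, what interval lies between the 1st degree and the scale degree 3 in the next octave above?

F# harmonic minor: F# G# A B C# D E#.
That puts F# below A.
F# up to A is 15 semitones, a half step narrower than a major tenth, so the interval is minor.

m10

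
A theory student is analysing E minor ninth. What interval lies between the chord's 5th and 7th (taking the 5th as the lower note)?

Emin9 (E minor ninth): E-G-B-D-F#.
The 5th is B and the 7th is D.
3 letter names make it a third; at 3 semitones (a half step narrower than major) the quality is minor.

minor 3rd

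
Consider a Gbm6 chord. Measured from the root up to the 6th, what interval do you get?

major sixth

Gbmin6: Gb, Bbb, Db, Eb.
So we need the interval from Gb up to Eb.
From Gb to Eb is 9 semitones, exactly the major sixth.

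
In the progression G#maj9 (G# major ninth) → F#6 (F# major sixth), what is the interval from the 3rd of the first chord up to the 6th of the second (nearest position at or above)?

G#maj9 (G# major ninth) has B# as its 3rd, and F#6 (F# major sixth) has D# as its 6th.
3 letter names make it a third; at 3 semitones (a half step narrower than major) the quality is minor.

minor third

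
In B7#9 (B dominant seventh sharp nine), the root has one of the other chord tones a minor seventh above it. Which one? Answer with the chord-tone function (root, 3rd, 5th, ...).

7th

B7#9: B–D#–F#–A–C##.
The root is B. A minor seventh above B is A.
A is the chord's 7th.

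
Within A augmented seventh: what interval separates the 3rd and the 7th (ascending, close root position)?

diminished 5th

Spelling the chord: A–C♯–E♯–G.
The 3rd is C♯ and the 7th is G.
From C♯ to G: 6 semitones over a fifth = diminished.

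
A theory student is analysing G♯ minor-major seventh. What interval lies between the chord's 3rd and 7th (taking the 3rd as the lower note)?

augmented fifth

G♯mM7 is spelled G♯ B D♯ F𝄪.
3rd = B; 7th = F𝄪.
B up to F𝄪 is 8 semitones, a half step wider than a perfect fifth, so the interval is augmented.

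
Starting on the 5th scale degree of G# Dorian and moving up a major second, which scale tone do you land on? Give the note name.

E#

The scale is G# A# B C# D# E# F#.
The 5th scale degree is D#; a major second above that is E# — scale degree 6.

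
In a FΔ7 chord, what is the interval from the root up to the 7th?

F major seventh is spelled F-A-C-E.
Root = F; 7th = E.
F up to E spans 7 letter names and 11 semitones — a major seventh.

major seventh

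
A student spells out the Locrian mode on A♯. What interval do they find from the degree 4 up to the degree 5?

The scale runs A♯ B C♯ D♯ E F♯ G♯.
That puts D♯ below E.
D♯ up to E is 1 semitone, a half step narrower than a major second, so the interval is minor.

m2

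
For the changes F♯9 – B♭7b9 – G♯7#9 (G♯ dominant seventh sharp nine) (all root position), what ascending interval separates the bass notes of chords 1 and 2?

diminished fourth

The roots are F♯ and B♭.
From F♯ to B♭: 4 semitones over a fourth = diminished.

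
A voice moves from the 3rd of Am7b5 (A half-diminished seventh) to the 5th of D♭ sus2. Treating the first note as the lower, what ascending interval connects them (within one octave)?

Am7b5 (A half-diminished seventh) has C as its 3rd, and D♭ sus2 has A♭ as its 5th.
From C to A♭: 8 semitones over a sixth = minor.

minor sixth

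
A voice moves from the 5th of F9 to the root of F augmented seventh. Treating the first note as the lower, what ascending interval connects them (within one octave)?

perfect 4th

The 5th of F9 is C; the root of F augmented seventh is F.
C up to F spans 4 letter names and 5 semitones — a perfect fourth.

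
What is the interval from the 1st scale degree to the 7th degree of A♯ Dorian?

minor seventh

Spelling A♯ Dorian: A♯ B♯ C♯ D♯ E♯ F𝄪 G♯.
So we need the interval from A♯ up to G♯.
A♯ up to G♯ is 10 semitones, a half step narrower than a major seventh, so the interval is minor.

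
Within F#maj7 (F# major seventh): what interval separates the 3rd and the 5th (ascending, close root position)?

minor 3rd

F# major seventh: F#, A#, C#, E#.
3rd = A#; 5th = C#.
A# up to C# is 3 semitones, a half step narrower than a major third, so the interval is minor.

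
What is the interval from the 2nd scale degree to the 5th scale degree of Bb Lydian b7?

The scale runs Bb C D E F G Ab.
The 2nd scale degree is C and the 5th degree is F.
Counting 4 letters and 5 half steps from C gives a perfect fourth.

perfect fourth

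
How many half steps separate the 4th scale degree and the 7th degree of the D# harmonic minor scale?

6

The scale is D# E# F# G# A# B C##.
G# up to C## is an augmented fourth — 6 semitones.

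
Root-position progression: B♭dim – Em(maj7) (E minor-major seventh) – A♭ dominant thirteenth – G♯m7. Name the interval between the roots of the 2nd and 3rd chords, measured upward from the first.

The roots are E and A♭.
4 letter names make it a fourth; at 4 semitones (a half step narrower than perfect) the quality is diminished.

diminished 4th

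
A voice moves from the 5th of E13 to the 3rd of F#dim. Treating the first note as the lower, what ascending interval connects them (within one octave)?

m7

E13 has B as its 5th, and F#dim has A as its 3rd.
From B to A: 10 semitones over a seventh = minor.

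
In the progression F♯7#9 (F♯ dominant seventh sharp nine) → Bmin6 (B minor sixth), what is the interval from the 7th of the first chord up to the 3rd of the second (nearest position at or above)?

The 7th of F♯7#9 (F♯ dominant seventh sharp nine) is E; the 3rd of Bmin6 (B minor sixth) is D.
E up to D is 10 semitones, a half step narrower than a major seventh, so the interval is minor.

minor seventh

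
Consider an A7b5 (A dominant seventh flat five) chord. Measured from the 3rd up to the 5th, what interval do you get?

diminished third

Spelling the chord: A-C#-Eb-G.
So we need the interval from C# up to Eb.
From C# to Eb: 2 semitones over a third = diminished.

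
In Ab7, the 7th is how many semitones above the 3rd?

Spelling the chord: Ab–C–Eb–Gb.
C to Gb is a diminished fifth: 6 semitones.

6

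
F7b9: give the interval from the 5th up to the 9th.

diminished fifth

The chord tones of F dominant seventh flat nine are F A C Eb Gb.
That puts C below Gb.
From C to Gb: 6 semitones over a fifth = diminished.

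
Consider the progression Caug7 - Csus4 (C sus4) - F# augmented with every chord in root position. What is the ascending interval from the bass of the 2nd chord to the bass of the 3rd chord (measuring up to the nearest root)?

augmented fourth

The roots are C and F#.
C up to F# is 6 semitones, a half step wider than a perfect fourth, so the interval is augmented.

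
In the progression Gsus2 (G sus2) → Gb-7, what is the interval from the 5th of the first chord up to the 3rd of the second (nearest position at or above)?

The 5th of Gsus2 (G sus2) is D; the 3rd of Gb-7 is Bbb.
D up to Bbb is 7 semitones, a whole step narrower than a major sixth, so the interval is diminished.

diminished 6th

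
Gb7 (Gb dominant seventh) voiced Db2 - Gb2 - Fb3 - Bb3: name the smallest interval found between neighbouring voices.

Adjacent intervals: Db2→Gb2 = perfect fourth; Gb2→Fb3 = minor seventh; Fb3→Bb3 = augmented fourth.
The smallest is Db2 to Gb2, a perfect fourth (5 semitones).

perfect 4th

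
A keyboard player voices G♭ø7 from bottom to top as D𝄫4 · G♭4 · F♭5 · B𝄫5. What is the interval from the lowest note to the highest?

The outer voices are D𝄫4 and B𝄫5.
Counting 13 letters and 21 half steps from D𝄫 gives a major thirteenth.

major thirteenth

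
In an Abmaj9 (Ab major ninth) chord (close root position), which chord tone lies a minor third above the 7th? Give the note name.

Spelling the chord: Ab, C, Eb, G, Bb.
The 7th is G. A minor third above G is Bb.
Bb is the chord's 9th.

Bb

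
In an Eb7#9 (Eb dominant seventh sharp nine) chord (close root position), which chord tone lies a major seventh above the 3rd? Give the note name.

F#

Eb7#9 is spelled Eb-G-Bb-Db-F#.
The 3rd is G. A major seventh above G is F#.
F# is the chord's 9th.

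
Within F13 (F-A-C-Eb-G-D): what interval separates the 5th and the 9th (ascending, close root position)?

So we need the interval from C up to G.
Counting 5 letters and 7 half steps from C gives a perfect fifth.

perfect fifth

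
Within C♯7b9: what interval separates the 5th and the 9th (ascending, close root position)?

d5

The chord tones of C♯7b9 (C♯ dominant seventh flat nine) are C♯ E♯ G♯ B D.
That puts G♯ below D.
G♯ up to D is 6 semitones, a half step narrower than a perfect fifth, so the interval is diminished.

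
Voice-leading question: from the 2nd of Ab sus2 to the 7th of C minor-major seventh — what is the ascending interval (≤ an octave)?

augmented unison

The 2nd of Ab sus2 is Bb; the 7th of C minor-major seventh is B.
1 letter names make it a unison; at 1 semitone (a half step wider than perfect) the quality is augmented.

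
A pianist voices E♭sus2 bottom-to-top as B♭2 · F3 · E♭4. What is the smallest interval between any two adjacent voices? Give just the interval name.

perfect fifth

Adjacent intervals: B♭2→F3 = perfect fifth; F3→E♭4 = minor seventh.
The smallest is B♭2 to F3, a perfect fifth (7 semitones).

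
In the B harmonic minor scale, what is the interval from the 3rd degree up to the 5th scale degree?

major third

B harmonic minor: B C♯ D E F♯ G A♯.
That puts D below F♯.
D up to F♯ spans 3 letter names and 4 semitones — a major third.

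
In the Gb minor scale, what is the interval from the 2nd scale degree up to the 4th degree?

Spelling the Gb minor scale: Gb Ab Bbb Cb Db Ebb Fb.
2nd scale degree = Ab; degree 4 = Cb.
3 letter names make it a third; at 3 semitones (a half step narrower than major) the quality is minor.

minor third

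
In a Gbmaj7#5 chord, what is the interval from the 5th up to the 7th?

minor third

Gb+maj7: Gb-Bb-D-F.
The 5th is D and the 7th is F.
D up to F is 3 semitones, a half step narrower than a major third, so the interval is minor.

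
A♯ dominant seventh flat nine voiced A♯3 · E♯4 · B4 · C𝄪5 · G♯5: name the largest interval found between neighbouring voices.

Adjacent intervals: A♯3→E♯4 = perfect fifth; E♯4→B4 = diminished fifth; B4→C𝄪5 = augmented second; C𝄪5→G♯5 = diminished fifth.
The largest is A♯3 to E♯4, a perfect fifth (7 semitones).

perfect fifth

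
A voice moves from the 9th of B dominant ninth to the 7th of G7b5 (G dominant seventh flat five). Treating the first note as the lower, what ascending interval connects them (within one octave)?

B dominant ninth has C# as its 9th, and G7b5 (G dominant seventh flat five) has F as its 7th.
4 letter names make it a fourth; at 4 semitones (a half step narrower than perfect) the quality is diminished.

diminished fourth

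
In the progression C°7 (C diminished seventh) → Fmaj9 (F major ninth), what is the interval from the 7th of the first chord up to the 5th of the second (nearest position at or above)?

C°7 (C diminished seventh) has Bbb as its 7th, and Fmaj9 (F major ninth) has C as its 5th.
Bbb up to C is 3 semitones, a half step wider than a major second, so the interval is augmented.

A2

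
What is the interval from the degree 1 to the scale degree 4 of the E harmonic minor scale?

perfect 4th

The scale runs E F# G A B C D#.
Degree 1 = E; degree 4 = A.
From E to A is 5 semitones, exactly the perfect fourth.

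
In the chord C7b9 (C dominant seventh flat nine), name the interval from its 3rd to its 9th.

C7b9 (C dominant seventh flat nine): C, E, G, Bb, Db.
3rd = E; 9th = Db.
E up to Db is 9 semitones, a whole step narrower than a major seventh, so the interval is diminished.

diminished seventh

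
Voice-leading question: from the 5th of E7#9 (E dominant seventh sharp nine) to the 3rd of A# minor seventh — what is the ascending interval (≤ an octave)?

E7#9 (E dominant seventh sharp nine) has B as its 5th, and A# minor seventh has C# as its 3rd.
Counting 2 letters and 2 half steps from B gives a major second.

major second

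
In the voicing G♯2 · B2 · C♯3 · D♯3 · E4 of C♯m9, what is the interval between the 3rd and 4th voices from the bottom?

major second

Those voices are C♯3 and D♯3.
From C♯ to D♯ is 2 semitones, exactly the major second.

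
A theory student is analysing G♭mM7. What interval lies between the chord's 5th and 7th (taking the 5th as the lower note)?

G♭mM7 (G♭ minor-major seventh) is spelled G♭, B𝄫, D♭, F.
The 5th is D♭ and the 7th is F.
From D♭ to F is 4 semitones, exactly the major third.

major third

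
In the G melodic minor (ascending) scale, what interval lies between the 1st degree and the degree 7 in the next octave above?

major fourteenth

Spelling the G melodic minor (ascending) scale: G A Bb C D E F#.
The 1st degree is G and the scale degree 7 (up an octave) is F#.
From G to F# is 23 semitones, exactly the major fourteenth.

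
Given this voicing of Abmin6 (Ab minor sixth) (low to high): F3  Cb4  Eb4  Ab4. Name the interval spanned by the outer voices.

minor tenth

The outer voices are F3 and Ab4.
F up to Ab is 15 semitones, a half step narrower than a major tenth, so the interval is minor.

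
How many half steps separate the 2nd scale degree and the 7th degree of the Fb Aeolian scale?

The scale is Fb Gb Abb Bbb Cb Dbb Ebb.
Gb up to Ebb is a minor sixth — 8 semitones.

8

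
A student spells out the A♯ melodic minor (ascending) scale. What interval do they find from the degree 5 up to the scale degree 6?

Spelling the A♯ melodic minor (ascending) scale: A♯ B♯ C♯ D♯ E♯ F𝄪 G𝄪.
So we need the interval from E♯ up to F𝄪.
Counting 2 letters and 2 half steps from E♯ gives a major second.

major second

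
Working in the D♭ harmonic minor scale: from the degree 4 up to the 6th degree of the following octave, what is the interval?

The scale runs D♭ E♭ F♭ G♭ A♭ B𝄫 C.
That puts G♭ below B𝄫.
From G♭ to B𝄫: 15 semitones over a tenth = minor.

minor tenth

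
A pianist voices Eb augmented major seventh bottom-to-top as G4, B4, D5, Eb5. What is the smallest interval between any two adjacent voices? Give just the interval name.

m2

Adjacent intervals: G4→B4 = major third; B4→D5 = minor third; D5→Eb5 = minor second.
The smallest is D5 to Eb5, a minor second (1 semitone).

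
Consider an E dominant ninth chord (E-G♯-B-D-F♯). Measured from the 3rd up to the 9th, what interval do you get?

minor seventh

That puts G♯ below F♯.
7 letter names make it a seventh; at 10 semitones (a half step narrower than major) the quality is minor.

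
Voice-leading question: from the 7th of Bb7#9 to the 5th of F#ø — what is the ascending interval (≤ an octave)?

Bb7#9 has Ab as its 7th, and F#ø has C as its 5th.
From Ab to C is 4 semitones, exactly the major third.

major third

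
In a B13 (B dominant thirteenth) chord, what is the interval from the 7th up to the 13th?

M7

The chord tones of B13 are B D♯ F♯ A C♯ G♯.
7th = A; 13th = G♯.
A up to G♯ spans 7 letter names and 11 semitones — a major seventh.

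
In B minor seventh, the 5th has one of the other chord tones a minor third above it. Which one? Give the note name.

A

Spelling the chord: B–D–F#–A.
The 5th is F#. A minor third above F# is A.
A is the chord's 7th.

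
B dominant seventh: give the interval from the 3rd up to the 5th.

The chord tones of B7 are B-D♯-F♯-A.
So we need the interval from D♯ up to F♯.
D♯ up to F♯ is 3 semitones, a half step narrower than a major third, so the interval is minor.

m3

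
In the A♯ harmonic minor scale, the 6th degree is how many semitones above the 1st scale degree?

The scale is A♯ B♯ C♯ D♯ E♯ F♯ G𝄪.
A♯ up to F♯ is a minor sixth — 8 semitones.

8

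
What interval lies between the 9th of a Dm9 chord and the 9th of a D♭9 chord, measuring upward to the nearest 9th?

diminished 8th

Dm9 has E as its 9th, and D♭9 has E♭ as its 9th.
From E to E♭: 11 semitones over an octave = diminished.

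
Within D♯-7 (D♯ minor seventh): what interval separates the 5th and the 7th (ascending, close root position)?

D♯-7: D♯-F♯-A♯-C♯.
That puts A♯ below C♯.
3 letter names make it a third; at 3 semitones (a half step narrower than major) the quality is minor.

minor third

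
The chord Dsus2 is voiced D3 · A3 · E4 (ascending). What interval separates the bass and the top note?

major ninth

The outer voices are D3 and E4.
D up to E spans 9 letter names and 14 semitones — a major ninth.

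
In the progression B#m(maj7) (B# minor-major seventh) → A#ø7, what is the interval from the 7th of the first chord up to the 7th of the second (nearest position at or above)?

B#m(maj7) (B# minor-major seventh) has A## as its 7th, and A#ø7 has G# as its 7th.
7 letter names make it a seventh; at 9 semitones (a whole step narrower than major) the quality is diminished.

d7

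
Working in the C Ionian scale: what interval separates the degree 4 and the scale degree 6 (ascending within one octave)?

major third

C major: C D E F G A B.
That puts F below A.
From F to A is 4 semitones, exactly the major third.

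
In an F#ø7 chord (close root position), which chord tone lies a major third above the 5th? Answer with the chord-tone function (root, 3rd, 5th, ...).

The chord tones of F# half-diminished seventh are F#, A, C, E.
The 5th is C. A major third above C is E.
E is the chord's 7th.

7th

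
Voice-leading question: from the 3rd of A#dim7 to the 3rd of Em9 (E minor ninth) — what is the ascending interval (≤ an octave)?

d5

The 3rd of A#dim7 is C#; the 3rd of Em9 (E minor ninth) is G.
5 letter names make it a fifth; at 6 semitones (a half step narrower than perfect) the quality is diminished.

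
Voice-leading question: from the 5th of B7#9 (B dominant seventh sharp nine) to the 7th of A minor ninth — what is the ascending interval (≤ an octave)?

B7#9 (B dominant seventh sharp nine) has F# as its 5th, and A minor ninth has G as its 7th.
From F# to G: 1 semitone over a second = minor.

minor 2nd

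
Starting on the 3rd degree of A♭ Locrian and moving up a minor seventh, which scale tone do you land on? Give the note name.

Bbb

The scale is A♭ B𝄫 C♭ D♭ E𝄫 F♭ G♭.
The 3rd degree is C♭; a minor seventh above that is B𝄫 — scale degree 2.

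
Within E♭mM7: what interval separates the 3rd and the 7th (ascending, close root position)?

The chord tones of E♭m(maj7) are E♭, G♭, B♭, D.
So we need the interval from G♭ up to D.
5 letter names make it a fifth; at 8 semitones (a half step wider than perfect) the quality is augmented.

augmented 5th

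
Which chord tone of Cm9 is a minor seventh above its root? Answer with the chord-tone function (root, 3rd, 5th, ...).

The chord tones of C minor ninth are C Eb G Bb D.
The root is C. A minor seventh above C is Bb.
Bb is the chord's 7th.

7th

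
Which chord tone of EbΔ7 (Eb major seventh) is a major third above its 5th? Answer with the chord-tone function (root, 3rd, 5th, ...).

EbM7 is spelled Eb–G–Bb–D.
The 5th is Bb. A major third above Bb is D.
D is the chord's 7th.

7th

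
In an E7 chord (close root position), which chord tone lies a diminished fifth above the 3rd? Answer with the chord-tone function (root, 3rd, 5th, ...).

7th

E7 (E dominant seventh): E-G#-B-D.
The 3rd is G#. A diminished fifth above G# is D.
D is the chord's 7th.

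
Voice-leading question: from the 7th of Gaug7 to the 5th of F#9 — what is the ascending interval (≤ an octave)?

augmented fifth

Gaug7 has F as its 7th, and F#9 has C# as its 5th.
From F to C#: 8 semitones over a fifth = augmented.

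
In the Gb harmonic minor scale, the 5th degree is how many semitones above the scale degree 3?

4

The scale is Gb Ab Bbb Cb Db Ebb F.
Bbb up to Db is a major third — 4 semitones.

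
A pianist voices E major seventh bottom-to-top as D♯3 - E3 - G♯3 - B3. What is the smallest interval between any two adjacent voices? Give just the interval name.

Adjacent intervals: D♯3→E3 = minor second; E3→G♯3 = major third; G♯3→B3 = minor third.
The smallest is D♯3 to E3, a minor second (1 semitone).

minor second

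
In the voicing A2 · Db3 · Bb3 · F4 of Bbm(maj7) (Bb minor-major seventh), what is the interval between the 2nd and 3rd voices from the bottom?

Those voices are Db3 and Bb3.
From Db to Bb is 9 semitones, exactly the major sixth.

major 6th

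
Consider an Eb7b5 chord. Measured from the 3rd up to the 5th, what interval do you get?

Spelling the chord: Eb G Bbb Db.
The 3rd is G and the 5th is Bbb.
From G to Bbb: 2 semitones over a third = diminished.

diminished third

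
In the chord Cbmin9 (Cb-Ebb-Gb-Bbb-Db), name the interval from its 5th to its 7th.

The 5th is Gb and the 7th is Bbb.
Gb up to Bbb is 3 semitones, a half step narrower than a major third, so the interval is minor.

minor third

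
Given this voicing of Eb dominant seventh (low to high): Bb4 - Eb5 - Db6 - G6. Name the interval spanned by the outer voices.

The outer voices are Bb4 and G6.
Counting 13 letters and 21 half steps from Bb gives a major thirteenth.

M13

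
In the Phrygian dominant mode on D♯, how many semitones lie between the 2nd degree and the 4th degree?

The scale is D♯ E F𝄪 G♯ A♯ B C♯.
E up to G♯ is a major third — 4 semitones.

4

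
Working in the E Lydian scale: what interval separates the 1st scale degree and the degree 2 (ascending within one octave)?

major 2nd

E lydian: E F# G# A# B C# D#.
So we need the interval from E up to F#.
Counting 2 letters and 2 half steps from E gives a major second.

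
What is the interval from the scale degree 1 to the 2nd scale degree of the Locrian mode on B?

minor 2nd

Spelling the Locrian mode on B: B C D E F G A.
So we need the interval from B up to C.
From B to C: 1 semitone over a second = minor.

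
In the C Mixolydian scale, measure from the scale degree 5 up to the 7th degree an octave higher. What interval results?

The scale runs C D E F G A Bb.
The scale degree 5 is G and the scale degree 7 (up an octave) is Bb.
From G to Bb: 15 semitones over a tenth = minor.

minor tenth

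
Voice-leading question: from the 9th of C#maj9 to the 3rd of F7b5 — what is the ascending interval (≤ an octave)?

diminished fifth

The 9th of C#maj9 is D#; the 3rd of F7b5 is A.
From D# to A: 6 semitones over a fifth = diminished.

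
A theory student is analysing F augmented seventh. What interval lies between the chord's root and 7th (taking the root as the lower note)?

minor seventh

F7#5 is spelled F–A–C#–Eb.
Root = F; 7th = Eb.
7 letter names make it a seventh; at 10 semitones (a half step narrower than major) the quality is minor.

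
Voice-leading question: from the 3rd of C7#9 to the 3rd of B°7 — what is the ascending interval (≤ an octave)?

The 3rd of C7#9 is E; the 3rd of B°7 is D.
E up to D is 10 semitones, a half step narrower than a major seventh, so the interval is minor.

minor 7th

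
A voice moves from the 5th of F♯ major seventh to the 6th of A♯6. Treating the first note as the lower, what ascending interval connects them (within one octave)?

The 5th of F♯ major seventh is C♯; the 6th of A♯6 is F𝄪.
From C♯ to F𝄪: 6 semitones over a fourth = augmented.

augmented 4th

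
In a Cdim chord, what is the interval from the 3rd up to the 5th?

m3

Spelling the chord: C–E♭–G♭.
3rd = E♭; 5th = G♭.
3 letter names make it a third; at 3 semitones (a half step narrower than major) the quality is minor.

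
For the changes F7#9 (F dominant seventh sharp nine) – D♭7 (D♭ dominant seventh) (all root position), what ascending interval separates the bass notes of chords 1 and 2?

The roots are F and D♭.
F up to D♭ is 8 semitones, a half step narrower than a major sixth, so the interval is minor.

minor 6th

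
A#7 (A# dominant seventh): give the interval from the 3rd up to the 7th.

A# dominant seventh: A#–C##–E#–G#.
The 3rd is C## and the 7th is G#.
C## up to G# is 6 semitones, a half step narrower than a perfect fifth, so the interval is diminished.

diminished 5th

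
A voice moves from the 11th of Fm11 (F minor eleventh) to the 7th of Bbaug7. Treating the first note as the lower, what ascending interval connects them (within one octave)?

Fm11 (F minor eleventh) has Bb as its 11th, and Bbaug7 has Ab as its 7th.
Bb up to Ab is 10 semitones, a half step narrower than a major seventh, so the interval is minor.

minor seventh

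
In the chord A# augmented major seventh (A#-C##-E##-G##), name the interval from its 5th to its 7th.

5th = E##; 7th = G##.
3 letter names make it a third; at 3 semitones (a half step narrower than major) the quality is minor.

m3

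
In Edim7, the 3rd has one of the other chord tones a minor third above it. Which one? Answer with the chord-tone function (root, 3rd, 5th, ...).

E diminished seventh is spelled E-G-B♭-D♭.
The 3rd is G. A minor third above G is B♭.
B♭ is the chord's 5th.

5th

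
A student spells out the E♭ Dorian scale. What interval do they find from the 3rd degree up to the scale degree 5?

major 3rd

Spelling the E♭ Dorian scale: E♭ F G♭ A♭ B♭ C D♭.
3rd degree = G♭; 5th degree = B♭.
Counting 3 letters and 4 half steps from G♭ gives a major third.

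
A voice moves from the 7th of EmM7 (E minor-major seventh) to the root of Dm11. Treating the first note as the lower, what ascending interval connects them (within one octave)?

diminished octave

EmM7 (E minor-major seventh) has D♯ as its 7th, and Dm11 has D as its root.
8 letter names make it an octave; at 11 semitones (a half step narrower than perfect) the quality is diminished.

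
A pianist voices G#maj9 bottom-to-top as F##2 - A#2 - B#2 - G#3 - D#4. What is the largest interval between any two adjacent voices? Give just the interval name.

Adjacent intervals: F##2→A#2 = minor third; A#2→B#2 = major second; B#2→G#3 = minor sixth; G#3→D#4 = perfect fifth.
The largest is B#2 to G#3, a minor sixth (8 semitones).

minor sixth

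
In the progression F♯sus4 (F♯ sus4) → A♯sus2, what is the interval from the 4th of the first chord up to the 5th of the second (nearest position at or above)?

augmented fourth

The 4th of F♯sus4 (F♯ sus4) is B; the 5th of A♯sus2 is E♯.
From B to E♯: 6 semitones over a fourth = augmented.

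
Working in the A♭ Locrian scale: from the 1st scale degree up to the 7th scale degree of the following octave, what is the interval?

A♭ locrian: A♭ B𝄫 C♭ D♭ E𝄫 F♭ G♭.
That puts A♭ below G♭.
A♭ up to G♭ is 22 semitones, a half step narrower than a major fourteenth, so the interval is minor.

minor 14th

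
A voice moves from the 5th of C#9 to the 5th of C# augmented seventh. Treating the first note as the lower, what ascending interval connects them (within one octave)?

augmented unison

The 5th of C#9 is G#; the 5th of C# augmented seventh is G##.
1 letter names make it a unison; at 1 semitone (a half step wider than perfect) the quality is augmented.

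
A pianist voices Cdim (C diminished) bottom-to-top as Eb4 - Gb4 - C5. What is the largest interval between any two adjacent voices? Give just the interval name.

Adjacent intervals: Eb4→Gb4 = minor third; Gb4→C5 = augmented fourth.
The largest is Gb4 to C5, an augmented fourth (6 semitones).

augmented 4th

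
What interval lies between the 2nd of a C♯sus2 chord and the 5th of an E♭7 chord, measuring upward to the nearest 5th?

C♯sus2 has D♯ as its 2nd, and E♭7 has B♭ as its 5th.
From D♯ to B♭: 7 semitones over a sixth = diminished.

diminished sixth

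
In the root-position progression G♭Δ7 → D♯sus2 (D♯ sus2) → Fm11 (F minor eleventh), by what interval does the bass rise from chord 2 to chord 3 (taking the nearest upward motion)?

The roots are D♯ and F.
From D♯ to F: 2 semitones over a third = diminished.

diminished third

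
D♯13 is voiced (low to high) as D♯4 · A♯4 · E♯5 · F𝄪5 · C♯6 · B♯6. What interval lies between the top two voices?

Those voices are C♯6 and B♯6.
Counting 7 letters and 11 half steps from C♯ gives a major seventh.

major 7th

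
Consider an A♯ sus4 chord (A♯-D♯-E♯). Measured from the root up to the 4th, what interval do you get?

The root is A♯ and the 4th is D♯.
From A♯ to D♯ is 5 semitones, exactly the perfect fourth.

perfect fourth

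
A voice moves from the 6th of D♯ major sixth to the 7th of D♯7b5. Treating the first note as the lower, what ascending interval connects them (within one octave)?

minor second

The 6th of D♯ major sixth is B♯; the 7th of D♯7b5 is C♯.
2 letter names make it a second; at 1 semitone (a half step narrower than major) the quality is minor.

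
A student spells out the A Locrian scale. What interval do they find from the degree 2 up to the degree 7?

major 6th

A locrian: A B♭ C D E♭ F G.
Degree 2 = B♭; 7th degree = G.
Counting 6 letters and 9 half steps from B♭ gives a major sixth.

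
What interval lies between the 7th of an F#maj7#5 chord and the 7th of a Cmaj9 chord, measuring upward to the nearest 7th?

The 7th of F#maj7#5 is E#; the 7th of Cmaj9 is B.
E# up to B is 6 semitones, a half step narrower than a perfect fifth, so the interval is diminished.

diminished fifth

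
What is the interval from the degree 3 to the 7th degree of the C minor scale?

C natural minor: C D Eb F G Ab Bb.
Degree 3 = Eb; 7th degree = Bb.
Counting 5 letters and 7 half steps from Eb gives a perfect fifth.

perfect 5th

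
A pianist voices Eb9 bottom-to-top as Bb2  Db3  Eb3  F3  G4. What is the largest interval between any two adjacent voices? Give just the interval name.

major ninth

Adjacent intervals: Bb2→Db3 = minor third; Db3→Eb3 = major second; Eb3→F3 = major second; F3→G4 = major ninth.
The largest is F3 to G4, a major ninth (14 semitones).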